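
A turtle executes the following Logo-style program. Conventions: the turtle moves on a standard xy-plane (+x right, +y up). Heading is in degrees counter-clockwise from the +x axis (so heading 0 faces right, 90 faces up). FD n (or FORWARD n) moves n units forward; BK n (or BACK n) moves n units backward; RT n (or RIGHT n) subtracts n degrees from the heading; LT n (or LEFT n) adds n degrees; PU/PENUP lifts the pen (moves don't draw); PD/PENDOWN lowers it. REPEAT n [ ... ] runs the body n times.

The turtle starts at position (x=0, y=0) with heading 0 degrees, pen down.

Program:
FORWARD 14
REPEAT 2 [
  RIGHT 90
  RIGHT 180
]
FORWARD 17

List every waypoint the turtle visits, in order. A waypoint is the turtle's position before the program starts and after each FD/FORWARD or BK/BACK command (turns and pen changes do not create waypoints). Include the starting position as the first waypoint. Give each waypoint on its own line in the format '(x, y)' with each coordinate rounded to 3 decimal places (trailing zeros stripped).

Executing turtle program step by step:
Start: pos=(0,0), heading=0, pen down
FD 14: (0,0) -> (14,0) [heading=0, draw]
REPEAT 2 [
  -- iteration 1/2 --
  RT 90: heading 0 -> 270
  RT 180: heading 270 -> 90
  -- iteration 2/2 --
  RT 90: heading 90 -> 0
  RT 180: heading 0 -> 180
]
FD 17: (14,0) -> (-3,0) [heading=180, draw]
Final: pos=(-3,0), heading=180, 2 segment(s) drawn
Waypoints (3 total):
(0, 0)
(14, 0)
(-3, 0)

Answer: (0, 0)
(14, 0)
(-3, 0)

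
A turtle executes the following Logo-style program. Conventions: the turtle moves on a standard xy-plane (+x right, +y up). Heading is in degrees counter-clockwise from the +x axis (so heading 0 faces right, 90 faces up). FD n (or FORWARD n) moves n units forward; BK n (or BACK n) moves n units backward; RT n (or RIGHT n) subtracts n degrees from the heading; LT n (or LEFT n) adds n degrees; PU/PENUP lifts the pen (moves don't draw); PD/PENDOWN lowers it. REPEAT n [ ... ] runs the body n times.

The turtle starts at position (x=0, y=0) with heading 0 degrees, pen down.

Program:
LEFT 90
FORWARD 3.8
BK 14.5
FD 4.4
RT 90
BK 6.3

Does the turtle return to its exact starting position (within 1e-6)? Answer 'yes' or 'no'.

Executing turtle program step by step:
Start: pos=(0,0), heading=0, pen down
LT 90: heading 0 -> 90
FD 3.8: (0,0) -> (0,3.8) [heading=90, draw]
BK 14.5: (0,3.8) -> (0,-10.7) [heading=90, draw]
FD 4.4: (0,-10.7) -> (0,-6.3) [heading=90, draw]
RT 90: heading 90 -> 0
BK 6.3: (0,-6.3) -> (-6.3,-6.3) [heading=0, draw]
Final: pos=(-6.3,-6.3), heading=0, 4 segment(s) drawn

Start position: (0, 0)
Final position: (-6.3, -6.3)
Distance = 8.91; >= 1e-6 -> NOT closed

Answer: no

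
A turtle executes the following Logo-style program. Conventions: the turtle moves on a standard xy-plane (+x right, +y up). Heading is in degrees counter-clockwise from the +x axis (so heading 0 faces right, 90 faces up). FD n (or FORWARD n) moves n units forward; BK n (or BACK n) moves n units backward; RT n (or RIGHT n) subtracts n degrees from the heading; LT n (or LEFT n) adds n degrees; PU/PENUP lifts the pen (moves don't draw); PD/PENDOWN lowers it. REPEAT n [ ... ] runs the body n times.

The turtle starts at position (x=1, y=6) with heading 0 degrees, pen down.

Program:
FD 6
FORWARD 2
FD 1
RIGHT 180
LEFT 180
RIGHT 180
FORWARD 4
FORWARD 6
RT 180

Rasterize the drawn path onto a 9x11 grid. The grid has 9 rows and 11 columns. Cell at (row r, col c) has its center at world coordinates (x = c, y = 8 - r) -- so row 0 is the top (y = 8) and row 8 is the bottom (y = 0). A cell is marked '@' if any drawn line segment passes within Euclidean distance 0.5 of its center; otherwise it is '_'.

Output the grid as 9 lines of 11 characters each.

Answer: ___________
___________
@@@@@@@@@@@
___________
___________
___________
___________
___________
___________

Derivation:
Segment 0: (1,6) -> (7,6)
Segment 1: (7,6) -> (9,6)
Segment 2: (9,6) -> (10,6)
Segment 3: (10,6) -> (6,6)
Segment 4: (6,6) -> (0,6)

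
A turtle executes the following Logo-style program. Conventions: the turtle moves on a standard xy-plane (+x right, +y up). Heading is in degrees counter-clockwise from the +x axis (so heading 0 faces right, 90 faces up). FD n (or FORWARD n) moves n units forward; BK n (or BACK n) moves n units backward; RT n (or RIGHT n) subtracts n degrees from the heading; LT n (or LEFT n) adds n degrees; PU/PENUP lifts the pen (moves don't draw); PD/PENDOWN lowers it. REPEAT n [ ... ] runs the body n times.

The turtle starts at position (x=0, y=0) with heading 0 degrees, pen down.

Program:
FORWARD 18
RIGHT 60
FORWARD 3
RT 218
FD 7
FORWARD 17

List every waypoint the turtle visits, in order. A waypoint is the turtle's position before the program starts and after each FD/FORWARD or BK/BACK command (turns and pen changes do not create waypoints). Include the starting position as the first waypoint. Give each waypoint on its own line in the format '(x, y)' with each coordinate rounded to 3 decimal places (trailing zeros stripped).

Executing turtle program step by step:
Start: pos=(0,0), heading=0, pen down
FD 18: (0,0) -> (18,0) [heading=0, draw]
RT 60: heading 0 -> 300
FD 3: (18,0) -> (19.5,-2.598) [heading=300, draw]
RT 218: heading 300 -> 82
FD 7: (19.5,-2.598) -> (20.474,4.334) [heading=82, draw]
FD 17: (20.474,4.334) -> (22.84,21.168) [heading=82, draw]
Final: pos=(22.84,21.168), heading=82, 4 segment(s) drawn
Waypoints (5 total):
(0, 0)
(18, 0)
(19.5, -2.598)
(20.474, 4.334)
(22.84, 21.168)

Answer: (0, 0)
(18, 0)
(19.5, -2.598)
(20.474, 4.334)
(22.84, 21.168)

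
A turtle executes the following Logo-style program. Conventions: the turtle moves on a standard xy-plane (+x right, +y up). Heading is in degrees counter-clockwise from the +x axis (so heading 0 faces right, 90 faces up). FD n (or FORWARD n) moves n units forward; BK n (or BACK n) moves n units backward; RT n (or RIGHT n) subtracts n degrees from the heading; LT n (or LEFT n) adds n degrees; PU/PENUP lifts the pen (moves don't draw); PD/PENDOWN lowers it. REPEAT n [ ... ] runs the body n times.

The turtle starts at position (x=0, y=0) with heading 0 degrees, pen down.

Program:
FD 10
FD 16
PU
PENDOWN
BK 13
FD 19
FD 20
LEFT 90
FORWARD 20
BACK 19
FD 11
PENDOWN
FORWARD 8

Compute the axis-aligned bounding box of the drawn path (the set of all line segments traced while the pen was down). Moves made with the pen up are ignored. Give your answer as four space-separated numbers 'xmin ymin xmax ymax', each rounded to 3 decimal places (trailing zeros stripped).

Answer: 0 0 52 20

Derivation:
Executing turtle program step by step:
Start: pos=(0,0), heading=0, pen down
FD 10: (0,0) -> (10,0) [heading=0, draw]
FD 16: (10,0) -> (26,0) [heading=0, draw]
PU: pen up
PD: pen down
BK 13: (26,0) -> (13,0) [heading=0, draw]
FD 19: (13,0) -> (32,0) [heading=0, draw]
FD 20: (32,0) -> (52,0) [heading=0, draw]
LT 90: heading 0 -> 90
FD 20: (52,0) -> (52,20) [heading=90, draw]
BK 19: (52,20) -> (52,1) [heading=90, draw]
FD 11: (52,1) -> (52,12) [heading=90, draw]
PD: pen down
FD 8: (52,12) -> (52,20) [heading=90, draw]
Final: pos=(52,20), heading=90, 9 segment(s) drawn

Segment endpoints: x in {0, 10, 13, 26, 32, 52}, y in {0, 1, 12, 20}
xmin=0, ymin=0, xmax=52, ymax=20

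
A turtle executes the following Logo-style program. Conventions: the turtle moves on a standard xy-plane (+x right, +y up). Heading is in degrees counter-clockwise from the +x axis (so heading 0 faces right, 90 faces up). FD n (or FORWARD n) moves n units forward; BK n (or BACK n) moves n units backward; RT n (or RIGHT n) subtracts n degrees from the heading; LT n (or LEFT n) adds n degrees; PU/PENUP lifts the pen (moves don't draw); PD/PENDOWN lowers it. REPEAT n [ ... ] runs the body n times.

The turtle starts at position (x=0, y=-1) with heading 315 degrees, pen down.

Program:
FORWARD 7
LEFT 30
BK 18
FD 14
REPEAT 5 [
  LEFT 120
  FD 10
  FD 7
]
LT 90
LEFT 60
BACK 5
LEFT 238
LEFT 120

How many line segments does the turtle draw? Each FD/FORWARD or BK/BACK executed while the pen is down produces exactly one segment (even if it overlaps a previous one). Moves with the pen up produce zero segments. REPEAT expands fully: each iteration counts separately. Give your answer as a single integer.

Answer: 14

Derivation:
Executing turtle program step by step:
Start: pos=(0,-1), heading=315, pen down
FD 7: (0,-1) -> (4.95,-5.95) [heading=315, draw]
LT 30: heading 315 -> 345
BK 18: (4.95,-5.95) -> (-12.437,-1.291) [heading=345, draw]
FD 14: (-12.437,-1.291) -> (1.086,-4.914) [heading=345, draw]
REPEAT 5 [
  -- iteration 1/5 --
  LT 120: heading 345 -> 105
  FD 10: (1.086,-4.914) -> (-1.502,4.745) [heading=105, draw]
  FD 7: (-1.502,4.745) -> (-3.314,11.506) [heading=105, draw]
  -- iteration 2/5 --
  LT 120: heading 105 -> 225
  FD 10: (-3.314,11.506) -> (-10.385,4.435) [heading=225, draw]
  FD 7: (-10.385,4.435) -> (-15.335,-0.515) [heading=225, draw]
  -- iteration 3/5 --
  LT 120: heading 225 -> 345
  FD 10: (-15.335,-0.515) -> (-5.675,-3.103) [heading=345, draw]
  FD 7: (-5.675,-3.103) -> (1.086,-4.914) [heading=345, draw]
  -- iteration 4/5 --
  LT 120: heading 345 -> 105
  FD 10: (1.086,-4.914) -> (-1.502,4.745) [heading=105, draw]
  FD 7: (-1.502,4.745) -> (-3.314,11.506) [heading=105, draw]
  -- iteration 5/5 --
  LT 120: heading 105 -> 225
  FD 10: (-3.314,11.506) -> (-10.385,4.435) [heading=225, draw]
  FD 7: (-10.385,4.435) -> (-15.335,-0.515) [heading=225, draw]
]
LT 90: heading 225 -> 315
LT 60: heading 315 -> 15
BK 5: (-15.335,-0.515) -> (-20.164,-1.809) [heading=15, draw]
LT 238: heading 15 -> 253
LT 120: heading 253 -> 13
Final: pos=(-20.164,-1.809), heading=13, 14 segment(s) drawn
Segments drawn: 14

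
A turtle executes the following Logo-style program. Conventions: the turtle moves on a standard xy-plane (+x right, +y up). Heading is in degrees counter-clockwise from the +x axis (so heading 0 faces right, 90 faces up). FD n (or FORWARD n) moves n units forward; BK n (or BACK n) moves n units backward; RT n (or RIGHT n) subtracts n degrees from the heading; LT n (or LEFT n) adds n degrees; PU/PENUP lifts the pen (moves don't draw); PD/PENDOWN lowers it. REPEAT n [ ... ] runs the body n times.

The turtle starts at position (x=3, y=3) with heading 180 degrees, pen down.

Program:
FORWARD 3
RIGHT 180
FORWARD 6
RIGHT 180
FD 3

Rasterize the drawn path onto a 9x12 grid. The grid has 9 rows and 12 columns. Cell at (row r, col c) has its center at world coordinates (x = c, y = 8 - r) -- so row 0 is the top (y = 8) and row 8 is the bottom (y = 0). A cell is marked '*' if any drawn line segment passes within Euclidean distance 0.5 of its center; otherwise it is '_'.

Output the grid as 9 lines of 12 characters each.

Segment 0: (3,3) -> (0,3)
Segment 1: (0,3) -> (6,3)
Segment 2: (6,3) -> (3,3)

Answer: ____________
____________
____________
____________
____________
*******_____
____________
____________
____________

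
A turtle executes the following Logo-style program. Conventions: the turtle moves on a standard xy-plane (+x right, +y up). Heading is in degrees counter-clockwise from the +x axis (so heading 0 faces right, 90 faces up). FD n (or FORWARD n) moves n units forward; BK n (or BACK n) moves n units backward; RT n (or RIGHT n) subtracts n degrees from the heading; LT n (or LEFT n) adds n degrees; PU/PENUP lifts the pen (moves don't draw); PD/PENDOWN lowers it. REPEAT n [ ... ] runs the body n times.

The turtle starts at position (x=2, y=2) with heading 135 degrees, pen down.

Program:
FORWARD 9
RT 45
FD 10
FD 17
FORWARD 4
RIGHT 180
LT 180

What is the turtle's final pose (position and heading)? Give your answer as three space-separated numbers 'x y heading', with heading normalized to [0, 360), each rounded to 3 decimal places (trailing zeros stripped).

Executing turtle program step by step:
Start: pos=(2,2), heading=135, pen down
FD 9: (2,2) -> (-4.364,8.364) [heading=135, draw]
RT 45: heading 135 -> 90
FD 10: (-4.364,8.364) -> (-4.364,18.364) [heading=90, draw]
FD 17: (-4.364,18.364) -> (-4.364,35.364) [heading=90, draw]
FD 4: (-4.364,35.364) -> (-4.364,39.364) [heading=90, draw]
RT 180: heading 90 -> 270
LT 180: heading 270 -> 90
Final: pos=(-4.364,39.364), heading=90, 4 segment(s) drawn

Answer: -4.364 39.364 90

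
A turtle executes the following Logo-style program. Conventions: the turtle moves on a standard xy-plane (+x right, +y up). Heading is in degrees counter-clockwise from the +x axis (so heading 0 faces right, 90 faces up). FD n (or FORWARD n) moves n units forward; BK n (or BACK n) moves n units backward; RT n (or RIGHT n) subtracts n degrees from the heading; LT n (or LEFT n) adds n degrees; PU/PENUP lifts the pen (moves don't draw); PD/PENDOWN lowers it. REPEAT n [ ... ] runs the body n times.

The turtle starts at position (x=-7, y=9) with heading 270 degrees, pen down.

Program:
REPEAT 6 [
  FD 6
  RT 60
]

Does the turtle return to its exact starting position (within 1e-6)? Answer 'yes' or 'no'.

Answer: yes

Derivation:
Executing turtle program step by step:
Start: pos=(-7,9), heading=270, pen down
REPEAT 6 [
  -- iteration 1/6 --
  FD 6: (-7,9) -> (-7,3) [heading=270, draw]
  RT 60: heading 270 -> 210
  -- iteration 2/6 --
  FD 6: (-7,3) -> (-12.196,0) [heading=210, draw]
  RT 60: heading 210 -> 150
  -- iteration 3/6 --
  FD 6: (-12.196,0) -> (-17.392,3) [heading=150, draw]
  RT 60: heading 150 -> 90
  -- iteration 4/6 --
  FD 6: (-17.392,3) -> (-17.392,9) [heading=90, draw]
  RT 60: heading 90 -> 30
  -- iteration 5/6 --
  FD 6: (-17.392,9) -> (-12.196,12) [heading=30, draw]
  RT 60: heading 30 -> 330
  -- iteration 6/6 --
  FD 6: (-12.196,12) -> (-7,9) [heading=330, draw]
  RT 60: heading 330 -> 270
]
Final: pos=(-7,9), heading=270, 6 segment(s) drawn

Start position: (-7, 9)
Final position: (-7, 9)
Distance = 0; < 1e-6 -> CLOSED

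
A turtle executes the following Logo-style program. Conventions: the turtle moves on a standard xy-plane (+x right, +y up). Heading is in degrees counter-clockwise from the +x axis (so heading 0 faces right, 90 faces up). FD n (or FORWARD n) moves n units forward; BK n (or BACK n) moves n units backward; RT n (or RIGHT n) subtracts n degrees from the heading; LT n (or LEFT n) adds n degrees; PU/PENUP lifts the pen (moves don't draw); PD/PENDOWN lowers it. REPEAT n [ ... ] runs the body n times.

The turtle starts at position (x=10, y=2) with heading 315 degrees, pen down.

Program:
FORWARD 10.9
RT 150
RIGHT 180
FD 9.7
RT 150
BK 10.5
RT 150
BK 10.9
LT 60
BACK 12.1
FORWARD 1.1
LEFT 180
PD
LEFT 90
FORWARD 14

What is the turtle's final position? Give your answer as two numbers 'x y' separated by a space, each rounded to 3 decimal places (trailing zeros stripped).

Executing turtle program step by step:
Start: pos=(10,2), heading=315, pen down
FD 10.9: (10,2) -> (17.707,-5.707) [heading=315, draw]
RT 150: heading 315 -> 165
RT 180: heading 165 -> 345
FD 9.7: (17.707,-5.707) -> (27.077,-8.218) [heading=345, draw]
RT 150: heading 345 -> 195
BK 10.5: (27.077,-8.218) -> (37.219,-5.5) [heading=195, draw]
RT 150: heading 195 -> 45
BK 10.9: (37.219,-5.5) -> (29.512,-13.208) [heading=45, draw]
LT 60: heading 45 -> 105
BK 12.1: (29.512,-13.208) -> (32.643,-24.896) [heading=105, draw]
FD 1.1: (32.643,-24.896) -> (32.359,-23.833) [heading=105, draw]
LT 180: heading 105 -> 285
PD: pen down
LT 90: heading 285 -> 15
FD 14: (32.359,-23.833) -> (45.882,-20.21) [heading=15, draw]
Final: pos=(45.882,-20.21), heading=15, 7 segment(s) drawn

Answer: 45.882 -20.21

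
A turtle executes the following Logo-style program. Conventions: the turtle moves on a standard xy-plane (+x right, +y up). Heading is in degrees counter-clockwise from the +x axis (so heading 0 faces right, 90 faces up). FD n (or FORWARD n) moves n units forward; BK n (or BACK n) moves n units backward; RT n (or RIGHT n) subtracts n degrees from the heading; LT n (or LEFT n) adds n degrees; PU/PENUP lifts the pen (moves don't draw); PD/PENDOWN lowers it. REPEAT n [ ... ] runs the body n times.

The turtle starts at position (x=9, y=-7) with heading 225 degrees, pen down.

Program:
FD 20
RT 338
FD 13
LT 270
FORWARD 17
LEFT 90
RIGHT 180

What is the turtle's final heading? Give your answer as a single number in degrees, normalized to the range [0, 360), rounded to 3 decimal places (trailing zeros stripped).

Answer: 67

Derivation:
Executing turtle program step by step:
Start: pos=(9,-7), heading=225, pen down
FD 20: (9,-7) -> (-5.142,-21.142) [heading=225, draw]
RT 338: heading 225 -> 247
FD 13: (-5.142,-21.142) -> (-10.222,-33.109) [heading=247, draw]
LT 270: heading 247 -> 157
FD 17: (-10.222,-33.109) -> (-25.87,-26.466) [heading=157, draw]
LT 90: heading 157 -> 247
RT 180: heading 247 -> 67
Final: pos=(-25.87,-26.466), heading=67, 3 segment(s) drawn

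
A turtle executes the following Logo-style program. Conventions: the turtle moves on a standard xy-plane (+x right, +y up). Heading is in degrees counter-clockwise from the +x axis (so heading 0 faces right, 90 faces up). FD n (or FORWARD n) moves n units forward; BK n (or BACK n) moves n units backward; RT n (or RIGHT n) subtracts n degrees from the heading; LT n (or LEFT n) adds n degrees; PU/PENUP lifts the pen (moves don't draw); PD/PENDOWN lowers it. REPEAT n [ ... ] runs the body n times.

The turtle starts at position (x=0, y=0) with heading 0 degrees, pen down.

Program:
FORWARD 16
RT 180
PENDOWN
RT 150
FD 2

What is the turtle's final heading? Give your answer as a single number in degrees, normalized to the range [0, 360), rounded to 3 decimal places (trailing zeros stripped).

Executing turtle program step by step:
Start: pos=(0,0), heading=0, pen down
FD 16: (0,0) -> (16,0) [heading=0, draw]
RT 180: heading 0 -> 180
PD: pen down
RT 150: heading 180 -> 30
FD 2: (16,0) -> (17.732,1) [heading=30, draw]
Final: pos=(17.732,1), heading=30, 2 segment(s) drawn

Answer: 30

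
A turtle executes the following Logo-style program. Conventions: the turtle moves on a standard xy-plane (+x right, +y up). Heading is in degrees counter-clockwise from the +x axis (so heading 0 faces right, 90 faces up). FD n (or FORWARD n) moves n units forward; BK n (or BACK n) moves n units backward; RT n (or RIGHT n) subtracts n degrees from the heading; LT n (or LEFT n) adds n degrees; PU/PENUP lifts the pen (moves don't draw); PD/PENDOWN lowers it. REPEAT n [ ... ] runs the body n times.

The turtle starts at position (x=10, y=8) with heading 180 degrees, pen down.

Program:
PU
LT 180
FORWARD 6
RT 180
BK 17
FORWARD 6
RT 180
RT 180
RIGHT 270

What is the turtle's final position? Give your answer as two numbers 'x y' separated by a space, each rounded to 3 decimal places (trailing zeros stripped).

Executing turtle program step by step:
Start: pos=(10,8), heading=180, pen down
PU: pen up
LT 180: heading 180 -> 0
FD 6: (10,8) -> (16,8) [heading=0, move]
RT 180: heading 0 -> 180
BK 17: (16,8) -> (33,8) [heading=180, move]
FD 6: (33,8) -> (27,8) [heading=180, move]
RT 180: heading 180 -> 0
RT 180: heading 0 -> 180
RT 270: heading 180 -> 270
Final: pos=(27,8), heading=270, 0 segment(s) drawn

Answer: 27 8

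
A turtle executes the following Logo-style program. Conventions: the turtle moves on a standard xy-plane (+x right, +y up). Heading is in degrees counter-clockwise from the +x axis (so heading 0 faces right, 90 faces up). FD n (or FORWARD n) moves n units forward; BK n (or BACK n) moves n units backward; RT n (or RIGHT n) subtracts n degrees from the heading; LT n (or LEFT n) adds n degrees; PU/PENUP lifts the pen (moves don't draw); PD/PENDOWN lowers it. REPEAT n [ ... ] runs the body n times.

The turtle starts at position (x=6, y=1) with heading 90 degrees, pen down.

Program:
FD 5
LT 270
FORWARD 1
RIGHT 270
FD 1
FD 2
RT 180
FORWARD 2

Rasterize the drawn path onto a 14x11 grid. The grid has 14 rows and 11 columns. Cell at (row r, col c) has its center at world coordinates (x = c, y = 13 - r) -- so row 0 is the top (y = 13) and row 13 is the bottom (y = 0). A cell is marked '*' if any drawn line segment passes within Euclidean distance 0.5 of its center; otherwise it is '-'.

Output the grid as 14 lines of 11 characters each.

Answer: -----------
-----------
-----------
-----------
-------*---
-------*---
-------*---
------**---
------*----
------*----
------*----
------*----
------*----
-----------

Derivation:
Segment 0: (6,1) -> (6,6)
Segment 1: (6,6) -> (7,6)
Segment 2: (7,6) -> (7,7)
Segment 3: (7,7) -> (7,9)
Segment 4: (7,9) -> (7,7)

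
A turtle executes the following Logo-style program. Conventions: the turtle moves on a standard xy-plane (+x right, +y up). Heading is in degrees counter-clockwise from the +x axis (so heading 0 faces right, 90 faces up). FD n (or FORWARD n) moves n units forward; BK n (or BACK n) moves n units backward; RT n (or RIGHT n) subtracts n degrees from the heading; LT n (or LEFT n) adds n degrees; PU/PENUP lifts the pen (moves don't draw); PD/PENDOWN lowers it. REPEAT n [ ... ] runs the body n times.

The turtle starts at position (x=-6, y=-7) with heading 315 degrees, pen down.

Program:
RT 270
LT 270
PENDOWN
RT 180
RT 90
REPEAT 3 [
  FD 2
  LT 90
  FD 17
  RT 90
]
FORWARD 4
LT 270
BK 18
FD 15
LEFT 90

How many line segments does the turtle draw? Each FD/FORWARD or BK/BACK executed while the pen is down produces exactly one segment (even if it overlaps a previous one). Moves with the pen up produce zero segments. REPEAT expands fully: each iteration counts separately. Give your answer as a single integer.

Executing turtle program step by step:
Start: pos=(-6,-7), heading=315, pen down
RT 270: heading 315 -> 45
LT 270: heading 45 -> 315
PD: pen down
RT 180: heading 315 -> 135
RT 90: heading 135 -> 45
REPEAT 3 [
  -- iteration 1/3 --
  FD 2: (-6,-7) -> (-4.586,-5.586) [heading=45, draw]
  LT 90: heading 45 -> 135
  FD 17: (-4.586,-5.586) -> (-16.607,6.435) [heading=135, draw]
  RT 90: heading 135 -> 45
  -- iteration 2/3 --
  FD 2: (-16.607,6.435) -> (-15.192,7.849) [heading=45, draw]
  LT 90: heading 45 -> 135
  FD 17: (-15.192,7.849) -> (-27.213,19.87) [heading=135, draw]
  RT 90: heading 135 -> 45
  -- iteration 3/3 --
  FD 2: (-27.213,19.87) -> (-25.799,21.284) [heading=45, draw]
  LT 90: heading 45 -> 135
  FD 17: (-25.799,21.284) -> (-37.82,33.305) [heading=135, draw]
  RT 90: heading 135 -> 45
]
FD 4: (-37.82,33.305) -> (-34.991,36.134) [heading=45, draw]
LT 270: heading 45 -> 315
BK 18: (-34.991,36.134) -> (-47.719,48.861) [heading=315, draw]
FD 15: (-47.719,48.861) -> (-37.113,38.255) [heading=315, draw]
LT 90: heading 315 -> 45
Final: pos=(-37.113,38.255), heading=45, 9 segment(s) drawn
Segments drawn: 9

Answer: 9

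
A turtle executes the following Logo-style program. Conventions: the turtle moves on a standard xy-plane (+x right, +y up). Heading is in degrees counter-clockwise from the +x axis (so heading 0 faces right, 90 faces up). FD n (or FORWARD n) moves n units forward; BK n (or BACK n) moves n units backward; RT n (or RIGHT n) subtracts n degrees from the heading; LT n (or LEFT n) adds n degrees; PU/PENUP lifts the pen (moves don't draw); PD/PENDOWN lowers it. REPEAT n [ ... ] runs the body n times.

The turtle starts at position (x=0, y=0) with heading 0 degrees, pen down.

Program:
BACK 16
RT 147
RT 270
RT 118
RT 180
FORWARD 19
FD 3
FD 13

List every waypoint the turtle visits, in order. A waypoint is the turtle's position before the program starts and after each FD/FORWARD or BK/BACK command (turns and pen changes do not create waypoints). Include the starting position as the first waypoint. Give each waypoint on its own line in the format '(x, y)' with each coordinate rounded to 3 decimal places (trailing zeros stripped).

Executing turtle program step by step:
Start: pos=(0,0), heading=0, pen down
BK 16: (0,0) -> (-16,0) [heading=0, draw]
RT 147: heading 0 -> 213
RT 270: heading 213 -> 303
RT 118: heading 303 -> 185
RT 180: heading 185 -> 5
FD 19: (-16,0) -> (2.928,1.656) [heading=5, draw]
FD 3: (2.928,1.656) -> (5.916,1.917) [heading=5, draw]
FD 13: (5.916,1.917) -> (18.867,3.05) [heading=5, draw]
Final: pos=(18.867,3.05), heading=5, 4 segment(s) drawn
Waypoints (5 total):
(0, 0)
(-16, 0)
(2.928, 1.656)
(5.916, 1.917)
(18.867, 3.05)

Answer: (0, 0)
(-16, 0)
(2.928, 1.656)
(5.916, 1.917)
(18.867, 3.05)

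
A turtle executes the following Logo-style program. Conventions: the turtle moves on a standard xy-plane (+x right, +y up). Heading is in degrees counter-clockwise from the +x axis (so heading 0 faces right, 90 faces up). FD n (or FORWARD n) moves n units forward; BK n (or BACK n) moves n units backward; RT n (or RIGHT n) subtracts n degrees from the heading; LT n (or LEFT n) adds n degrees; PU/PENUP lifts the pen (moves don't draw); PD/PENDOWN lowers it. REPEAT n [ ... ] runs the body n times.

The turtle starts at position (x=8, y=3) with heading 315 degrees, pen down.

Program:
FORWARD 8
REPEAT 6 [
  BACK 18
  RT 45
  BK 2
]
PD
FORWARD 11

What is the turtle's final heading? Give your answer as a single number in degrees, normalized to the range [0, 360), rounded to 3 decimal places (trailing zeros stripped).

Answer: 45

Derivation:
Executing turtle program step by step:
Start: pos=(8,3), heading=315, pen down
FD 8: (8,3) -> (13.657,-2.657) [heading=315, draw]
REPEAT 6 [
  -- iteration 1/6 --
  BK 18: (13.657,-2.657) -> (0.929,10.071) [heading=315, draw]
  RT 45: heading 315 -> 270
  BK 2: (0.929,10.071) -> (0.929,12.071) [heading=270, draw]
  -- iteration 2/6 --
  BK 18: (0.929,12.071) -> (0.929,30.071) [heading=270, draw]
  RT 45: heading 270 -> 225
  BK 2: (0.929,30.071) -> (2.343,31.485) [heading=225, draw]
  -- iteration 3/6 --
  BK 18: (2.343,31.485) -> (15.071,44.213) [heading=225, draw]
  RT 45: heading 225 -> 180
  BK 2: (15.071,44.213) -> (17.071,44.213) [heading=180, draw]
  -- iteration 4/6 --
  BK 18: (17.071,44.213) -> (35.071,44.213) [heading=180, draw]
  RT 45: heading 180 -> 135
  BK 2: (35.071,44.213) -> (36.485,42.799) [heading=135, draw]
  -- iteration 5/6 --
  BK 18: (36.485,42.799) -> (49.213,30.071) [heading=135, draw]
  RT 45: heading 135 -> 90
  BK 2: (49.213,30.071) -> (49.213,28.071) [heading=90, draw]
  -- iteration 6/6 --
  BK 18: (49.213,28.071) -> (49.213,10.071) [heading=90, draw]
  RT 45: heading 90 -> 45
  BK 2: (49.213,10.071) -> (47.799,8.657) [heading=45, draw]
]
PD: pen down
FD 11: (47.799,8.657) -> (55.577,16.435) [heading=45, draw]
Final: pos=(55.577,16.435), heading=45, 14 segment(s) drawn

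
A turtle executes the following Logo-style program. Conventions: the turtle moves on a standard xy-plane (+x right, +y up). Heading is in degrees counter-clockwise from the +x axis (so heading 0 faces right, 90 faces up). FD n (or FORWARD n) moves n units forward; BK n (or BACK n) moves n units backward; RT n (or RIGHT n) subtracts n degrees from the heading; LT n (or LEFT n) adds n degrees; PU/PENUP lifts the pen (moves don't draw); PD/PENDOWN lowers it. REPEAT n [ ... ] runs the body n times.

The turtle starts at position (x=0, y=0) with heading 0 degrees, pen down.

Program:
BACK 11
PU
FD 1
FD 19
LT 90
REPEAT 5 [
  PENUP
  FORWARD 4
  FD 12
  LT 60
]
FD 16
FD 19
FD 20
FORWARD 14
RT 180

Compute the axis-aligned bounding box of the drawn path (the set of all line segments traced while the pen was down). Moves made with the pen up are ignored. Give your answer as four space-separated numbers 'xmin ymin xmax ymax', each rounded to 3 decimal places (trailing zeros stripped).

Answer: -11 0 0 0

Derivation:
Executing turtle program step by step:
Start: pos=(0,0), heading=0, pen down
BK 11: (0,0) -> (-11,0) [heading=0, draw]
PU: pen up
FD 1: (-11,0) -> (-10,0) [heading=0, move]
FD 19: (-10,0) -> (9,0) [heading=0, move]
LT 90: heading 0 -> 90
REPEAT 5 [
  -- iteration 1/5 --
  PU: pen up
  FD 4: (9,0) -> (9,4) [heading=90, move]
  FD 12: (9,4) -> (9,16) [heading=90, move]
  LT 60: heading 90 -> 150
  -- iteration 2/5 --
  PU: pen up
  FD 4: (9,16) -> (5.536,18) [heading=150, move]
  FD 12: (5.536,18) -> (-4.856,24) [heading=150, move]
  LT 60: heading 150 -> 210
  -- iteration 3/5 --
  PU: pen up
  FD 4: (-4.856,24) -> (-8.321,22) [heading=210, move]
  FD 12: (-8.321,22) -> (-18.713,16) [heading=210, move]
  LT 60: heading 210 -> 270
  -- iteration 4/5 --
  PU: pen up
  FD 4: (-18.713,16) -> (-18.713,12) [heading=270, move]
  FD 12: (-18.713,12) -> (-18.713,0) [heading=270, move]
  LT 60: heading 270 -> 330
  -- iteration 5/5 --
  PU: pen up
  FD 4: (-18.713,0) -> (-15.249,-2) [heading=330, move]
  FD 12: (-15.249,-2) -> (-4.856,-8) [heading=330, move]
  LT 60: heading 330 -> 30
]
FD 16: (-4.856,-8) -> (9,0) [heading=30, move]
FD 19: (9,0) -> (25.454,9.5) [heading=30, move]
FD 20: (25.454,9.5) -> (42.775,19.5) [heading=30, move]
FD 14: (42.775,19.5) -> (54.899,26.5) [heading=30, move]
RT 180: heading 30 -> 210
Final: pos=(54.899,26.5), heading=210, 1 segment(s) drawn

Segment endpoints: x in {-11, 0}, y in {0}
xmin=-11, ymin=0, xmax=0, ymax=0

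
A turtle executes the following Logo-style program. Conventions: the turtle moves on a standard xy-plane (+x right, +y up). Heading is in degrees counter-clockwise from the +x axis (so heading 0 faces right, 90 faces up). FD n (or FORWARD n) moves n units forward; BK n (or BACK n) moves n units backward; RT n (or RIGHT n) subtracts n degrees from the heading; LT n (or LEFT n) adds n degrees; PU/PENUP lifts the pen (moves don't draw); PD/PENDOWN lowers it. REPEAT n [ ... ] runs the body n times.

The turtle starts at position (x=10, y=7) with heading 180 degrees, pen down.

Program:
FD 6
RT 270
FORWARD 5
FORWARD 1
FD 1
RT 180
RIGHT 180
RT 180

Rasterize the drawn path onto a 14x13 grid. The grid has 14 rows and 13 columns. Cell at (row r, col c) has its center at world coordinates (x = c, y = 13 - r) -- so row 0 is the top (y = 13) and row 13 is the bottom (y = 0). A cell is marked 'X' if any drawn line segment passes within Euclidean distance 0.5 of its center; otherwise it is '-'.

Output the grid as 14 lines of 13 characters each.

Answer: -------------
-------------
-------------
-------------
-------------
-------------
----XXXXXXX--
----X--------
----X--------
----X--------
----X--------
----X--------
----X--------
----X--------

Derivation:
Segment 0: (10,7) -> (4,7)
Segment 1: (4,7) -> (4,2)
Segment 2: (4,2) -> (4,1)
Segment 3: (4,1) -> (4,0)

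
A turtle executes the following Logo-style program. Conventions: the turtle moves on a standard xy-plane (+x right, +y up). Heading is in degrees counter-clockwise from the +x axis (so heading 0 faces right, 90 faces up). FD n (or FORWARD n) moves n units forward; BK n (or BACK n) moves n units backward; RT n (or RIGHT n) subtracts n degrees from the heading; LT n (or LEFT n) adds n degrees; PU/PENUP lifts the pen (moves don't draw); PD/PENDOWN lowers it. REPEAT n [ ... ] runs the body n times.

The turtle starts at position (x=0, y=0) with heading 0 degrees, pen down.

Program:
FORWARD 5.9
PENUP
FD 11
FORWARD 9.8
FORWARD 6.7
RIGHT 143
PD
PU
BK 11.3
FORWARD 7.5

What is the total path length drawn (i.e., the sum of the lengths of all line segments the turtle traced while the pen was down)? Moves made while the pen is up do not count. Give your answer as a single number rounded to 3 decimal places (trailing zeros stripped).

Answer: 5.9

Derivation:
Executing turtle program step by step:
Start: pos=(0,0), heading=0, pen down
FD 5.9: (0,0) -> (5.9,0) [heading=0, draw]
PU: pen up
FD 11: (5.9,0) -> (16.9,0) [heading=0, move]
FD 9.8: (16.9,0) -> (26.7,0) [heading=0, move]
FD 6.7: (26.7,0) -> (33.4,0) [heading=0, move]
RT 143: heading 0 -> 217
PD: pen down
PU: pen up
BK 11.3: (33.4,0) -> (42.425,6.801) [heading=217, move]
FD 7.5: (42.425,6.801) -> (36.435,2.287) [heading=217, move]
Final: pos=(36.435,2.287), heading=217, 1 segment(s) drawn

Segment lengths:
  seg 1: (0,0) -> (5.9,0), length = 5.9
Total = 5.9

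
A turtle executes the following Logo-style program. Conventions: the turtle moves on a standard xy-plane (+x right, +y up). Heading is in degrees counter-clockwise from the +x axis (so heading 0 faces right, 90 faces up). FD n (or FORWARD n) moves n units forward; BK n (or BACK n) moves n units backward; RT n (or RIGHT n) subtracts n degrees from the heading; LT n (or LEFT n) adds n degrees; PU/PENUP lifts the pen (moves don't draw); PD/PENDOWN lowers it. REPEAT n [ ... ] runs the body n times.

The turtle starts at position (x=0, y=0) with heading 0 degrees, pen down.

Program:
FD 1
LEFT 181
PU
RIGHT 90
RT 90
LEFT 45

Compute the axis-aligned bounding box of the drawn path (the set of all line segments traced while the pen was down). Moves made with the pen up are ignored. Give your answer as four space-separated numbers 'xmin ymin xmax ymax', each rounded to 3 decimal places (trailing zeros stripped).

Executing turtle program step by step:
Start: pos=(0,0), heading=0, pen down
FD 1: (0,0) -> (1,0) [heading=0, draw]
LT 181: heading 0 -> 181
PU: pen up
RT 90: heading 181 -> 91
RT 90: heading 91 -> 1
LT 45: heading 1 -> 46
Final: pos=(1,0), heading=46, 1 segment(s) drawn

Segment endpoints: x in {0, 1}, y in {0}
xmin=0, ymin=0, xmax=1, ymax=0

Answer: 0 0 1 0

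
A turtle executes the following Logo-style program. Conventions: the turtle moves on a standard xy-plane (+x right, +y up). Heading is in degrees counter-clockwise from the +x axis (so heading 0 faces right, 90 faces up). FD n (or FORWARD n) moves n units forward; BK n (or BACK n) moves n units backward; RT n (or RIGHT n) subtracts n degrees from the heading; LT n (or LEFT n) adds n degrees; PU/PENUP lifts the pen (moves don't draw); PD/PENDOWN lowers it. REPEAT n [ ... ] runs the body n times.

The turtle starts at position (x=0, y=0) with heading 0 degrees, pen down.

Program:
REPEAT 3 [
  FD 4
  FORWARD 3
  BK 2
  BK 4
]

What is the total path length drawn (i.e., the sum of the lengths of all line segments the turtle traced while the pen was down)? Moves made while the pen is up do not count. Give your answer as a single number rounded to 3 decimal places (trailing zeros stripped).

Answer: 39

Derivation:
Executing turtle program step by step:
Start: pos=(0,0), heading=0, pen down
REPEAT 3 [
  -- iteration 1/3 --
  FD 4: (0,0) -> (4,0) [heading=0, draw]
  FD 3: (4,0) -> (7,0) [heading=0, draw]
  BK 2: (7,0) -> (5,0) [heading=0, draw]
  BK 4: (5,0) -> (1,0) [heading=0, draw]
  -- iteration 2/3 --
  FD 4: (1,0) -> (5,0) [heading=0, draw]
  FD 3: (5,0) -> (8,0) [heading=0, draw]
  BK 2: (8,0) -> (6,0) [heading=0, draw]
  BK 4: (6,0) -> (2,0) [heading=0, draw]
  -- iteration 3/3 --
  FD 4: (2,0) -> (6,0) [heading=0, draw]
  FD 3: (6,0) -> (9,0) [heading=0, draw]
  BK 2: (9,0) -> (7,0) [heading=0, draw]
  BK 4: (7,0) -> (3,0) [heading=0, draw]
]
Final: pos=(3,0), heading=0, 12 segment(s) drawn

Segment lengths:
  seg 1: (0,0) -> (4,0), length = 4
  seg 2: (4,0) -> (7,0), length = 3
  seg 3: (7,0) -> (5,0), length = 2
  seg 4: (5,0) -> (1,0), length = 4
  seg 5: (1,0) -> (5,0), length = 4
  seg 6: (5,0) -> (8,0), length = 3
  seg 7: (8,0) -> (6,0), length = 2
  seg 8: (6,0) -> (2,0), length = 4
  seg 9: (2,0) -> (6,0), length = 4
  seg 10: (6,0) -> (9,0), length = 3
  seg 11: (9,0) -> (7,0), length = 2
  seg 12: (7,0) -> (3,0), length = 4
Total = 39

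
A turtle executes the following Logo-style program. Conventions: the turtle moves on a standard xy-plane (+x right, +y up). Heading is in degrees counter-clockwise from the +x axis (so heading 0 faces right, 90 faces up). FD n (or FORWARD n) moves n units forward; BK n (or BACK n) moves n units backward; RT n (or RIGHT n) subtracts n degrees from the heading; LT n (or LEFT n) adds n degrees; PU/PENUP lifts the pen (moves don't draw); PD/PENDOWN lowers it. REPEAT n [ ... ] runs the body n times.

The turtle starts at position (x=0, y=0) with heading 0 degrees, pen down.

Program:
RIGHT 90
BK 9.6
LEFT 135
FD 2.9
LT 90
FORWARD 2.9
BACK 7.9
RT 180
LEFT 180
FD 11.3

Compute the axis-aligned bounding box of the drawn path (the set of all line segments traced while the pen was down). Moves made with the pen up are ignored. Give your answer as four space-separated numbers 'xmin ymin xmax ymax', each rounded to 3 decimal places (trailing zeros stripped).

Answer: -2.404 0 5.586 16.105

Derivation:
Executing turtle program step by step:
Start: pos=(0,0), heading=0, pen down
RT 90: heading 0 -> 270
BK 9.6: (0,0) -> (0,9.6) [heading=270, draw]
LT 135: heading 270 -> 45
FD 2.9: (0,9.6) -> (2.051,11.651) [heading=45, draw]
LT 90: heading 45 -> 135
FD 2.9: (2.051,11.651) -> (0,13.701) [heading=135, draw]
BK 7.9: (0,13.701) -> (5.586,8.115) [heading=135, draw]
RT 180: heading 135 -> 315
LT 180: heading 315 -> 135
FD 11.3: (5.586,8.115) -> (-2.404,16.105) [heading=135, draw]
Final: pos=(-2.404,16.105), heading=135, 5 segment(s) drawn

Segment endpoints: x in {-2.404, 0, 0, 0, 2.051, 5.586}, y in {0, 8.115, 9.6, 11.651, 13.701, 16.105}
xmin=-2.404, ymin=0, xmax=5.586, ymax=16.105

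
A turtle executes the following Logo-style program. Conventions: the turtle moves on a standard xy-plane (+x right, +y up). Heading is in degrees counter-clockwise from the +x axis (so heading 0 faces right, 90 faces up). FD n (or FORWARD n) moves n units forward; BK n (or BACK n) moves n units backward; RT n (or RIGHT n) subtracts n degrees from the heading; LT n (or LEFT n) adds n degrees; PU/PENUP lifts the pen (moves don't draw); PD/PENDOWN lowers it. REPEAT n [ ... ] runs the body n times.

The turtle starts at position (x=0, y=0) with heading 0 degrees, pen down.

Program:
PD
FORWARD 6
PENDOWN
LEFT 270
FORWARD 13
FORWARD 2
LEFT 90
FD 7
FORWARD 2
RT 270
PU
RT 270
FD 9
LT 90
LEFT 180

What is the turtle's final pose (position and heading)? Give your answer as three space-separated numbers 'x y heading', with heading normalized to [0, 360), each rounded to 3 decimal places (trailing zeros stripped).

Executing turtle program step by step:
Start: pos=(0,0), heading=0, pen down
PD: pen down
FD 6: (0,0) -> (6,0) [heading=0, draw]
PD: pen down
LT 270: heading 0 -> 270
FD 13: (6,0) -> (6,-13) [heading=270, draw]
FD 2: (6,-13) -> (6,-15) [heading=270, draw]
LT 90: heading 270 -> 0
FD 7: (6,-15) -> (13,-15) [heading=0, draw]
FD 2: (13,-15) -> (15,-15) [heading=0, draw]
RT 270: heading 0 -> 90
PU: pen up
RT 270: heading 90 -> 180
FD 9: (15,-15) -> (6,-15) [heading=180, move]
LT 90: heading 180 -> 270
LT 180: heading 270 -> 90
Final: pos=(6,-15), heading=90, 5 segment(s) drawn

Answer: 6 -15 90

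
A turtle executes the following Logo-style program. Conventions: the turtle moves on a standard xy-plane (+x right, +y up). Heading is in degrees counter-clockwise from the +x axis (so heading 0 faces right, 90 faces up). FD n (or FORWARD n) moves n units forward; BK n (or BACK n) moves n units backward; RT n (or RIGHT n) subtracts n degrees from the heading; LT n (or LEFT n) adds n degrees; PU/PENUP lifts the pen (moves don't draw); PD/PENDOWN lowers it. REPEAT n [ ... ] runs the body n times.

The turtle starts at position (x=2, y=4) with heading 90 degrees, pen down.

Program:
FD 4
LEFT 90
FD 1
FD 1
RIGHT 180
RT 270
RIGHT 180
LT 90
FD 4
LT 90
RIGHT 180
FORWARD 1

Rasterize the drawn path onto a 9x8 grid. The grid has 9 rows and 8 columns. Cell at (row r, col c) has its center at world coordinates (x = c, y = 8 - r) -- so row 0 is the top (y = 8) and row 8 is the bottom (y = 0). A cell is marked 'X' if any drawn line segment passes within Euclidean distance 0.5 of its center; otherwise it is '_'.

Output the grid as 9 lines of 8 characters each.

Answer: XXXXX___
__X_X___
__X_____
__X_____
__X_____
________
________
________
________

Derivation:
Segment 0: (2,4) -> (2,8)
Segment 1: (2,8) -> (1,8)
Segment 2: (1,8) -> (0,8)
Segment 3: (0,8) -> (4,8)
Segment 4: (4,8) -> (4,7)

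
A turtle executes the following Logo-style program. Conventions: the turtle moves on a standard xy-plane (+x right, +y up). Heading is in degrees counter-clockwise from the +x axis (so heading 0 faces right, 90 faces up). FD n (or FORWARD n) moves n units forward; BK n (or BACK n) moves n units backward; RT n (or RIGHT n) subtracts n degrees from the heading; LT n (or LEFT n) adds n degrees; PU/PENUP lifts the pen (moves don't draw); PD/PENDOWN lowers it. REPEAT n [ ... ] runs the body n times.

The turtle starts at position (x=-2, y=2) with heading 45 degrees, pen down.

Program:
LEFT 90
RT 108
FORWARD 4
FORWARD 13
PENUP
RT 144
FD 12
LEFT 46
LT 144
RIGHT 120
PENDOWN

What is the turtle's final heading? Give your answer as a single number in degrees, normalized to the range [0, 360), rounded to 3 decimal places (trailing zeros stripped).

Answer: 313

Derivation:
Executing turtle program step by step:
Start: pos=(-2,2), heading=45, pen down
LT 90: heading 45 -> 135
RT 108: heading 135 -> 27
FD 4: (-2,2) -> (1.564,3.816) [heading=27, draw]
FD 13: (1.564,3.816) -> (13.147,9.718) [heading=27, draw]
PU: pen up
RT 144: heading 27 -> 243
FD 12: (13.147,9.718) -> (7.699,-0.974) [heading=243, move]
LT 46: heading 243 -> 289
LT 144: heading 289 -> 73
RT 120: heading 73 -> 313
PD: pen down
Final: pos=(7.699,-0.974), heading=313, 2 segment(s) drawn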